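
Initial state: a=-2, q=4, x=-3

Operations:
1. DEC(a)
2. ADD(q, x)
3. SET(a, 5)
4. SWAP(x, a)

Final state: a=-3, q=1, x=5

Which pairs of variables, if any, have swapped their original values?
None

Comparing initial and final values:
q: 4 → 1
a: -2 → -3
x: -3 → 5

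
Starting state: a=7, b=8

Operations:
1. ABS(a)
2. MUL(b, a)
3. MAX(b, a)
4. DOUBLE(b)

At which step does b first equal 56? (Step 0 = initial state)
Step 2

Tracing b:
Initial: b = 8
After step 1: b = 8
After step 2: b = 56 ← first occurrence
After step 3: b = 56
After step 4: b = 112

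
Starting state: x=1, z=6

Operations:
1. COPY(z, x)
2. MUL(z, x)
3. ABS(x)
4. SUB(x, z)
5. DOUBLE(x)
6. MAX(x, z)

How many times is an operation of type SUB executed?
1

Counting SUB operations:
Step 4: SUB(x, z) ← SUB
Total: 1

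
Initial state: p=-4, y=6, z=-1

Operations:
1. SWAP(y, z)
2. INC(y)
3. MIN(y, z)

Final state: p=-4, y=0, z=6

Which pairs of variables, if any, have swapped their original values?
None

Comparing initial and final values:
p: -4 → -4
z: -1 → 6
y: 6 → 0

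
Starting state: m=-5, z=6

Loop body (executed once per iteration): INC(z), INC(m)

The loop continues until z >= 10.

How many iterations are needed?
4

Tracing iterations:
Initial: m=-5, z=6
After iteration 1: m=-4, z=7
After iteration 2: m=-3, z=8
After iteration 3: m=-2, z=9
After iteration 4: m=-1, z=10
z >= 10 now holds, so the loop exits after 4 iterations.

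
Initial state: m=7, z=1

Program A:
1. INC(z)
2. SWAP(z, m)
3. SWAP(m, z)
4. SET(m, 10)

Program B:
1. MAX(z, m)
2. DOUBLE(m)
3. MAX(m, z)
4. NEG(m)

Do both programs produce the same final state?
No

Program A final state: m=10, z=2
Program B final state: m=-14, z=7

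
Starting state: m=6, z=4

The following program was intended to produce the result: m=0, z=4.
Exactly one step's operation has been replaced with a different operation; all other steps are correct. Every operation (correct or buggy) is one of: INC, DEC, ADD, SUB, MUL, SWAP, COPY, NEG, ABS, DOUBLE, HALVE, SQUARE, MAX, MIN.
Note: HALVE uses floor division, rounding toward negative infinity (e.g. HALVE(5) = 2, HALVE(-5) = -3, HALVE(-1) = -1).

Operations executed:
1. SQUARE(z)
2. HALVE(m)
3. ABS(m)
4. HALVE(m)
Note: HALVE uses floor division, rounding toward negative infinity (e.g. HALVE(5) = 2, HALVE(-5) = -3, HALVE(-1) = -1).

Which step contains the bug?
Step 1

Trace with buggy code:
Initial: m=6, z=4
After step 1: m=6, z=16
After step 2: m=3, z=16
After step 3: m=3, z=16
After step 4: m=1, z=16
Actual final m=1, z=16 ≠ expected m=0, z=4.
Step 1 is the only position where a single-operation replacement can produce the expected result.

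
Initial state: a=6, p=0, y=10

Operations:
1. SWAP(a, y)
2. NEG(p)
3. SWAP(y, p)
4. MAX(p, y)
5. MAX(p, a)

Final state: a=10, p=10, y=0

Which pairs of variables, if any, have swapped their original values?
(y, p)

Comparing initial and final values:
a: 6 → 10
y: 10 → 0
p: 0 → 10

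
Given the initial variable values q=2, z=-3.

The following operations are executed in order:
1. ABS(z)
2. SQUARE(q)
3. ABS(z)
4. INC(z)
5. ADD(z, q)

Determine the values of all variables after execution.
{q: 4, z: 8}

Step-by-step execution:
Initial: q=2, z=-3
After step 1 (ABS(z)): q=2, z=3
After step 2 (SQUARE(q)): q=4, z=3
After step 3 (ABS(z)): q=4, z=3
After step 4 (INC(z)): q=4, z=4
After step 5 (ADD(z, q)): q=4, z=8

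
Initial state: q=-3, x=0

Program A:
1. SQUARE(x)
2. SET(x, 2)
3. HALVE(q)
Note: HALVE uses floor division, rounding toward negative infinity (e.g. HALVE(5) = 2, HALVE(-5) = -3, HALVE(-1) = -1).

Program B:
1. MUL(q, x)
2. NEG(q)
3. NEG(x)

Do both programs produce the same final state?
No

Program A final state: q=-2, x=2
Program B final state: q=0, x=0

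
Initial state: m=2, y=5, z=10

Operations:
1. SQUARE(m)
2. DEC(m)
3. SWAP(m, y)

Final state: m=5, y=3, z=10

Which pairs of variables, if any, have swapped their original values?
None

Comparing initial and final values:
y: 5 → 3
z: 10 → 10
m: 2 → 5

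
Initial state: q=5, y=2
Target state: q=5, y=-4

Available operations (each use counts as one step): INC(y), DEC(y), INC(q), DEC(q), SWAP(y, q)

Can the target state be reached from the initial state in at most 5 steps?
No

The target state cannot be reached within 5 steps.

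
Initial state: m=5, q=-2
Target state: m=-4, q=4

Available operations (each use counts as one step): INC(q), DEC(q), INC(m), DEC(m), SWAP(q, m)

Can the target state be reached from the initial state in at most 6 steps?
Yes

Path (4 steps): DEC(q) → DEC(q) → DEC(m) → SWAP(q, m)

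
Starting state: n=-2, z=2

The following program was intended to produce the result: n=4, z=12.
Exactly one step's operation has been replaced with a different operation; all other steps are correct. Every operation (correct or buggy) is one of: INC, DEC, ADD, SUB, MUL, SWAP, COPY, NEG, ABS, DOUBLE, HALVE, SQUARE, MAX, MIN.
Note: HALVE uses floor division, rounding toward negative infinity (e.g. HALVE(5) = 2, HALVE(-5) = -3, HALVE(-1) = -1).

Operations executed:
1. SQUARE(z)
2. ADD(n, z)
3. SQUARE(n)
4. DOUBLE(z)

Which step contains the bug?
Step 2

Trace with buggy code:
Initial: n=-2, z=2
After step 1: n=-2, z=4
After step 2: n=2, z=4
After step 3: n=4, z=4
After step 4: n=4, z=8
Actual final n=4, z=8 ≠ expected n=4, z=12.
Step 2 is the only position where a single-operation replacement can produce the expected result.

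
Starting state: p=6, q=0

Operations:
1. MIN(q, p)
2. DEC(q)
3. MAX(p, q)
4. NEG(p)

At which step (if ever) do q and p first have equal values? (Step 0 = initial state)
Never

q and p never become equal during execution.

Comparing values at each step:
Initial: q=0, p=6
After step 1: q=0, p=6
After step 2: q=-1, p=6
After step 3: q=-1, p=6
After step 4: q=-1, p=-6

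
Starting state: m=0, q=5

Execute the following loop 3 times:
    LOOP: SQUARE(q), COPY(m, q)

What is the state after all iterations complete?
m=390625, q=390625

Iteration trace:
Start: m=0, q=5
After iteration 1: m=25, q=25
After iteration 2: m=625, q=625
After iteration 3: m=390625, q=390625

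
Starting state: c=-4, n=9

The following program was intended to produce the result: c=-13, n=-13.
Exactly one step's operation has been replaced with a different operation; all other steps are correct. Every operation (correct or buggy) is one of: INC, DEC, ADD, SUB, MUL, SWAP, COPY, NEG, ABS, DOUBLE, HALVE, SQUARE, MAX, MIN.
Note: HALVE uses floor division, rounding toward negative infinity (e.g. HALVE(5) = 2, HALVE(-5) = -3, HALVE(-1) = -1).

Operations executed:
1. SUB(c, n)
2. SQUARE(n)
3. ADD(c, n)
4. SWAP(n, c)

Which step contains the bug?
Step 3

Trace with buggy code:
Initial: c=-4, n=9
After step 1: c=-13, n=9
After step 2: c=-13, n=81
After step 3: c=68, n=81
After step 4: c=81, n=68
Actual final c=81, n=68 ≠ expected c=-13, n=-13.
Step 3 is the only position where a single-operation replacement can produce the expected result.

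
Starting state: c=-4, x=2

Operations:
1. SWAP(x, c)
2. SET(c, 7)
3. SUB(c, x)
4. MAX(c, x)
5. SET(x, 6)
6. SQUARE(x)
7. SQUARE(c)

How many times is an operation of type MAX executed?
1

Counting MAX operations:
Step 4: MAX(c, x) ← MAX
Total: 1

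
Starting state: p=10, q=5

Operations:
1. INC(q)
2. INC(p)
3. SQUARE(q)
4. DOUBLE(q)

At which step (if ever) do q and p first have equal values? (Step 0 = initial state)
Never

q and p never become equal during execution.

Comparing values at each step:
Initial: q=5, p=10
After step 1: q=6, p=10
After step 2: q=6, p=11
After step 3: q=36, p=11
After step 4: q=72, p=11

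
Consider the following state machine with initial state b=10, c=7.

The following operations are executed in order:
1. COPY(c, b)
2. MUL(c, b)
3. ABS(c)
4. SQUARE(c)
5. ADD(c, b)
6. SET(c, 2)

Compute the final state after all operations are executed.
{b: 10, c: 2}

Step-by-step execution:
Initial: b=10, c=7
After step 1 (COPY(c, b)): b=10, c=10
After step 2 (MUL(c, b)): b=10, c=100
After step 3 (ABS(c)): b=10, c=100
After step 4 (SQUARE(c)): b=10, c=10000
After step 5 (ADD(c, b)): b=10, c=10010
After step 6 (SET(c, 2)): b=10, c=2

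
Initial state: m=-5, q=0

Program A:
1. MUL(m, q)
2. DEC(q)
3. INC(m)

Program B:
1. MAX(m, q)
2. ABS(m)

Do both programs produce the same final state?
No

Program A final state: m=1, q=-1
Program B final state: m=0, q=0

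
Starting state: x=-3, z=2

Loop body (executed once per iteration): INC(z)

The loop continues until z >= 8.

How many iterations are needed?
6

Tracing iterations:
Initial: x=-3, z=2
After iteration 1: x=-3, z=3
After iteration 2: x=-3, z=4
After iteration 3: x=-3, z=5
After iteration 4: x=-3, z=6
After iteration 5: x=-3, z=7
After iteration 6: x=-3, z=8
z >= 8 now holds, so the loop exits after 6 iterations.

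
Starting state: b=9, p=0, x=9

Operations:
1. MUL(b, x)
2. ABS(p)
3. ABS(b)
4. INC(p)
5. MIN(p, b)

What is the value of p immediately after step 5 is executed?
p = 1

Tracing p through execution:
Initial: p = 0
After step 1 (MUL(b, x)): p = 0
After step 2 (ABS(p)): p = 0
After step 3 (ABS(b)): p = 0
After step 4 (INC(p)): p = 1
After step 5 (MIN(p, b)): p = 1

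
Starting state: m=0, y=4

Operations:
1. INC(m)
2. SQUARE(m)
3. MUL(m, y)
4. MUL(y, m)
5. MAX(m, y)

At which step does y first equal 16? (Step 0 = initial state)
Step 4

Tracing y:
Initial: y = 4
After step 1: y = 4
After step 2: y = 4
After step 3: y = 4
After step 4: y = 16 ← first occurrence
After step 5: y = 16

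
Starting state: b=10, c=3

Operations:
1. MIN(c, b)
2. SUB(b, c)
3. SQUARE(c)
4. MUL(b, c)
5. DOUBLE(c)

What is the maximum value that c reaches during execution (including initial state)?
18

Values of c at each step:
Initial: c = 3
After step 1: c = 3
After step 2: c = 3
After step 3: c = 9
After step 4: c = 9
After step 5: c = 18 ← maximum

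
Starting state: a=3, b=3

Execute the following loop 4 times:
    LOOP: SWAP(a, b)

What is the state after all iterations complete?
a=3, b=3

Iteration trace:
Start: a=3, b=3
After iteration 1: a=3, b=3
After iteration 2: a=3, b=3
After iteration 3: a=3, b=3
After iteration 4: a=3, b=3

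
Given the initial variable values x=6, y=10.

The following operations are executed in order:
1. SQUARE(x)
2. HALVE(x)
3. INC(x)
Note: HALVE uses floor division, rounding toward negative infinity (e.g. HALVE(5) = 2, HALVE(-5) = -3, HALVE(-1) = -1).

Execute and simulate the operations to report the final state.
{x: 19, y: 10}

Step-by-step execution:
Initial: x=6, y=10
After step 1 (SQUARE(x)): x=36, y=10
After step 2 (HALVE(x)): x=18, y=10
After step 3 (INC(x)): x=19, y=10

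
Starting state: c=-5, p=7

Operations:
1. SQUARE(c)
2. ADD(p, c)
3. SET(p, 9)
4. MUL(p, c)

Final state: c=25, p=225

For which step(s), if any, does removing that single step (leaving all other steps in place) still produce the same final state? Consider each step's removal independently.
Step(s) 2

Testing removal of each single step:
Without step 1: final = c=-5, p=-45 (different)
Without step 2: final = c=25, p=225 (same)
Without step 3: final = c=25, p=800 (different)
Without step 4: final = c=25, p=9 (different)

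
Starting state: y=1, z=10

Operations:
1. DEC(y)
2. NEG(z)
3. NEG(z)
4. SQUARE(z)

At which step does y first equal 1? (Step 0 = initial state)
Step 0

Tracing y:
Initial: y = 1 ← first occurrence
After step 1: y = 0
After step 2: y = 0
After step 3: y = 0
After step 4: y = 0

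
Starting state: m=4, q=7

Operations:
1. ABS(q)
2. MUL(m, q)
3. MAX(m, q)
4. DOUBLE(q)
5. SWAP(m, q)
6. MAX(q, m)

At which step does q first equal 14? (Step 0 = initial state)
Step 4

Tracing q:
Initial: q = 7
After step 1: q = 7
After step 2: q = 7
After step 3: q = 7
After step 4: q = 14 ← first occurrence
After step 5: q = 28
After step 6: q = 28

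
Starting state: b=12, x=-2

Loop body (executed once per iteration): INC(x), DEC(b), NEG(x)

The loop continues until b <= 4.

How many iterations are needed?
8

Tracing iterations:
Initial: b=12, x=-2
After iteration 1: b=11, x=1
After iteration 2: b=10, x=-2
After iteration 3: b=9, x=1
After iteration 4: b=8, x=-2
After iteration 5: b=7, x=1
After iteration 6: b=6, x=-2
After iteration 7: b=5, x=1
After iteration 8: b=4, x=-2
b <= 4 now holds, so the loop exits after 8 iterations.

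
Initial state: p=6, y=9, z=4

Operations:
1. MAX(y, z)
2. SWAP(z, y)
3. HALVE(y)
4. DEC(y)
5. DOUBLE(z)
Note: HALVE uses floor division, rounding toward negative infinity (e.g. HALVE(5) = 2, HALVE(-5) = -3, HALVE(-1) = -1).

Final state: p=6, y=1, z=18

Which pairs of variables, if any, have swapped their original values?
None

Comparing initial and final values:
p: 6 → 6
z: 4 → 18
y: 9 → 1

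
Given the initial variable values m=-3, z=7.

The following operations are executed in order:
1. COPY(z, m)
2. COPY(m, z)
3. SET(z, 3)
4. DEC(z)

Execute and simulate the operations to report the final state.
{m: -3, z: 2}

Step-by-step execution:
Initial: m=-3, z=7
After step 1 (COPY(z, m)): m=-3, z=-3
After step 2 (COPY(m, z)): m=-3, z=-3
After step 3 (SET(z, 3)): m=-3, z=3
After step 4 (DEC(z)): m=-3, z=2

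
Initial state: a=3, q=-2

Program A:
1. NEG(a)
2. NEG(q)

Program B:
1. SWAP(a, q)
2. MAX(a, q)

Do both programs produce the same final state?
No

Program A final state: a=-3, q=2
Program B final state: a=3, q=3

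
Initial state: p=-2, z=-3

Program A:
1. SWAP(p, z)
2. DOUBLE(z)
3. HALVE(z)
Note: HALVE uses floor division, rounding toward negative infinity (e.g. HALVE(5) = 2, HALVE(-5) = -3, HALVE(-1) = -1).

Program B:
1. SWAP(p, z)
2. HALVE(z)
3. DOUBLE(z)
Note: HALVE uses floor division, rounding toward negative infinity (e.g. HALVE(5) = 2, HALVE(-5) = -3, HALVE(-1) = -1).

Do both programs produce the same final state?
Yes

Program A final state: p=-3, z=-2
Program B final state: p=-3, z=-2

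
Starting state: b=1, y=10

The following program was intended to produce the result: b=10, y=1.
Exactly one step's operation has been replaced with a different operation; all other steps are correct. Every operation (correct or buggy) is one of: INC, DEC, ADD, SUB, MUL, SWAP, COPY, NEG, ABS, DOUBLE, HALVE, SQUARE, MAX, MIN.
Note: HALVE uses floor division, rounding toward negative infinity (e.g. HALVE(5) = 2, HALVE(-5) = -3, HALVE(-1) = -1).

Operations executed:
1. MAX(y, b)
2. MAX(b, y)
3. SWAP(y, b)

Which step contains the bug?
Step 2

Trace with buggy code:
Initial: b=1, y=10
After step 1: b=1, y=10
After step 2: b=10, y=10
After step 3: b=10, y=10
Actual final b=10, y=10 ≠ expected b=10, y=1.
Step 2 is the only position where a single-operation replacement can produce the expected result.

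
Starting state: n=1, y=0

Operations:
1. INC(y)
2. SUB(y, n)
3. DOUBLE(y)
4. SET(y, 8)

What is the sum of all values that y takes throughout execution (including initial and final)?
9

Values of y at each step:
Initial: y = 0
After step 1: y = 1
After step 2: y = 0
After step 3: y = 0
After step 4: y = 8
Sum = 0 + 1 + 0 + 0 + 8 = 9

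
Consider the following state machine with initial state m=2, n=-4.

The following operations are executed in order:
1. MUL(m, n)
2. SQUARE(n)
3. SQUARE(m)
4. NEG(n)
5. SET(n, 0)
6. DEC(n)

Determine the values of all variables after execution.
{m: 64, n: -1}

Step-by-step execution:
Initial: m=2, n=-4
After step 1 (MUL(m, n)): m=-8, n=-4
After step 2 (SQUARE(n)): m=-8, n=16
After step 3 (SQUARE(m)): m=64, n=16
After step 4 (NEG(n)): m=64, n=-16
After step 5 (SET(n, 0)): m=64, n=0
After step 6 (DEC(n)): m=64, n=-1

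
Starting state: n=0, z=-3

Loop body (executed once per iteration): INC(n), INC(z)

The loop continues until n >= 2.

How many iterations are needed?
2

Tracing iterations:
Initial: n=0, z=-3
After iteration 1: n=1, z=-2
After iteration 2: n=2, z=-1
n >= 2 now holds, so the loop exits after 2 iterations.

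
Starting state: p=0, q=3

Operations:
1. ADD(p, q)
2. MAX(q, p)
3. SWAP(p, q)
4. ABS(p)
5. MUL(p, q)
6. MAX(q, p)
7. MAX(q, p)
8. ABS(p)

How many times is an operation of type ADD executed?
1

Counting ADD operations:
Step 1: ADD(p, q) ← ADD
Total: 1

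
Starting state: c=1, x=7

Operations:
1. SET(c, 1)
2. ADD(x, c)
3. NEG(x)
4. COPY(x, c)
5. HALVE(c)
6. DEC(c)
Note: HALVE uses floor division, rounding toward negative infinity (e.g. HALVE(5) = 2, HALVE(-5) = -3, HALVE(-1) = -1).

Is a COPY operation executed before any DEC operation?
Yes

First COPY: step 4
First DEC: step 6
Since 4 < 6, COPY comes first.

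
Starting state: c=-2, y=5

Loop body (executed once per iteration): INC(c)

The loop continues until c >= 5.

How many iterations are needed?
7

Tracing iterations:
Initial: c=-2, y=5
After iteration 1: c=-1, y=5
After iteration 2: c=0, y=5
After iteration 3: c=1, y=5
After iteration 4: c=2, y=5
After iteration 5: c=3, y=5
After iteration 6: c=4, y=5
After iteration 7: c=5, y=5
c >= 5 now holds, so the loop exits after 7 iterations.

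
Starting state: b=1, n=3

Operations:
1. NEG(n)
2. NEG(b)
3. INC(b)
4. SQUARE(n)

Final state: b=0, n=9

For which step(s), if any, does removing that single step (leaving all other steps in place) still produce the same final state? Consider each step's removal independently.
Step(s) 1

Testing removal of each single step:
Without step 1: final = b=0, n=9 (same)
Without step 2: final = b=2, n=9 (different)
Without step 3: final = b=-1, n=9 (different)
Without step 4: final = b=0, n=-3 (different)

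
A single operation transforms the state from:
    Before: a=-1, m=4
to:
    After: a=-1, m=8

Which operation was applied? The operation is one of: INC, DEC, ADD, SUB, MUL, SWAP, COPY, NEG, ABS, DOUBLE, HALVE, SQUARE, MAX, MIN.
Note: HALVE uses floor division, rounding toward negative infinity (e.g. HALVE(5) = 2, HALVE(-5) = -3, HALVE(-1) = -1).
DOUBLE(m)

Analyzing the change:
Before: a=-1, m=4
After: a=-1, m=8
Variable m changed from 4 to 8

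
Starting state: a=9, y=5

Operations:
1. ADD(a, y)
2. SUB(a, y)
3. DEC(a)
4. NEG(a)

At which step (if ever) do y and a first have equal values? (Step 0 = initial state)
Never

y and a never become equal during execution.

Comparing values at each step:
Initial: y=5, a=9
After step 1: y=5, a=14
After step 2: y=5, a=9
After step 3: y=5, a=8
After step 4: y=5, a=-8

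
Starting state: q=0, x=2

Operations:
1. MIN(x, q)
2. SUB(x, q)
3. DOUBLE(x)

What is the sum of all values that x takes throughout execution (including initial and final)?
2

Values of x at each step:
Initial: x = 2
After step 1: x = 0
After step 2: x = 0
After step 3: x = 0
Sum = 2 + 0 + 0 + 0 = 2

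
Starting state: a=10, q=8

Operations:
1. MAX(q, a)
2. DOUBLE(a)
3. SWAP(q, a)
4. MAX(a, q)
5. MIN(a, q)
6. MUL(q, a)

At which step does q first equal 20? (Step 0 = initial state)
Step 3

Tracing q:
Initial: q = 8
After step 1: q = 10
After step 2: q = 10
After step 3: q = 20 ← first occurrence
After step 4: q = 20
After step 5: q = 20
After step 6: q = 400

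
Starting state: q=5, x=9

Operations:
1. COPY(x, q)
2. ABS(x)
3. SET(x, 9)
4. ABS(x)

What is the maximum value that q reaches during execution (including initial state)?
5

Values of q at each step:
Initial: q = 5 ← maximum
After step 1: q = 5
After step 2: q = 5
After step 3: q = 5
After step 4: q = 5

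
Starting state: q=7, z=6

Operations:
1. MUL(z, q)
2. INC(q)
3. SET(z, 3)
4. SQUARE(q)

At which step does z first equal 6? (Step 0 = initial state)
Step 0

Tracing z:
Initial: z = 6 ← first occurrence
After step 1: z = 42
After step 2: z = 42
After step 3: z = 3
After step 4: z = 3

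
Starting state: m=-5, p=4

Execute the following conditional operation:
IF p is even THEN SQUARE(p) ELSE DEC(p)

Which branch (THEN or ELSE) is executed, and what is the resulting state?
Branch: THEN, Final state: m=-5, p=16

Evaluating condition: p is even
Condition is True, so THEN branch executes
After SQUARE(p): m=-5, p=16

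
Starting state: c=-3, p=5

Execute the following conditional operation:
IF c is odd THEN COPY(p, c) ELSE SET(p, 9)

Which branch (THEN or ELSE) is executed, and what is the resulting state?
Branch: THEN, Final state: c=-3, p=-3

Evaluating condition: c is odd
Condition is True, so THEN branch executes
After COPY(p, c): c=-3, p=-3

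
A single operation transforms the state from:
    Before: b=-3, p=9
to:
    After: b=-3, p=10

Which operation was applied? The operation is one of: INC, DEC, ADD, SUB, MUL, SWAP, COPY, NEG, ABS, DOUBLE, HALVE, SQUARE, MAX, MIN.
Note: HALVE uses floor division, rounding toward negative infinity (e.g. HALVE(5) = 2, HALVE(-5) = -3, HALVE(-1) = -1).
INC(p)

Analyzing the change:
Before: b=-3, p=9
After: b=-3, p=10
Variable p changed from 9 to 10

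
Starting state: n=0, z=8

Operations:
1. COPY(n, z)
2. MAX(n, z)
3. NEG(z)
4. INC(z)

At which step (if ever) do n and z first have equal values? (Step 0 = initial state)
Step 1

n and z first become equal after step 1.

Comparing values at each step:
Initial: n=0, z=8
After step 1: n=8, z=8 ← equal!
After step 2: n=8, z=8 ← equal!
After step 3: n=8, z=-8
After step 4: n=8, z=-7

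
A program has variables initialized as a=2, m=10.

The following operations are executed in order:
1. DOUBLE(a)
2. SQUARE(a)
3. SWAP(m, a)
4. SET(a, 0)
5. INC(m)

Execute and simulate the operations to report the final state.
{a: 0, m: 17}

Step-by-step execution:
Initial: a=2, m=10
After step 1 (DOUBLE(a)): a=4, m=10
After step 2 (SQUARE(a)): a=16, m=10
After step 3 (SWAP(m, a)): a=10, m=16
After step 4 (SET(a, 0)): a=0, m=16
After step 5 (INC(m)): a=0, m=17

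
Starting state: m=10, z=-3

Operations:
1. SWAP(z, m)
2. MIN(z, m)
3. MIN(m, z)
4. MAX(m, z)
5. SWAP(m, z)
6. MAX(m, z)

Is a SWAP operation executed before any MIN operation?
Yes

First SWAP: step 1
First MIN: step 2
Since 1 < 2, SWAP comes first.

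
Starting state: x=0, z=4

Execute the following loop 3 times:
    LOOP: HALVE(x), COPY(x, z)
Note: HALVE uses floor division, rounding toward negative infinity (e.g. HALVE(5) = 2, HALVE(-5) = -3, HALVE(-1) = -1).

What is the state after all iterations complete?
x=4, z=4

Iteration trace:
Start: x=0, z=4
After iteration 1: x=4, z=4
After iteration 2: x=4, z=4
After iteration 3: x=4, z=4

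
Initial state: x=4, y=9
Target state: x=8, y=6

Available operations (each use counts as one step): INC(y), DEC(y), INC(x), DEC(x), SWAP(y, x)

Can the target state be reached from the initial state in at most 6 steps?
Yes

Path (4 steps): DEC(y) → INC(x) → INC(x) → SWAP(y, x)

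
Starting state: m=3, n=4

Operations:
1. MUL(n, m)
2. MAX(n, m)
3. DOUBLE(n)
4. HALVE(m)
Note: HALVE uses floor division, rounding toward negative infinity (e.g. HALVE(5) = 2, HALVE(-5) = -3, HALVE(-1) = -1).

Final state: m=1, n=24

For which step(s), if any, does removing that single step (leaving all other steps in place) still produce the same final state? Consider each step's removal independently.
Step(s) 2

Testing removal of each single step:
Without step 1: final = m=1, n=8 (different)
Without step 2: final = m=1, n=24 (same)
Without step 3: final = m=1, n=12 (different)
Without step 4: final = m=3, n=24 (different)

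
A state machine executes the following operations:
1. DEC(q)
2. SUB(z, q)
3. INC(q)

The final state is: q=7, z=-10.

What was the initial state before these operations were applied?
q=7, z=-4

Working backwards:
Final state: q=7, z=-10
Before step 3 (INC(q)): q=6, z=-10
Before step 2 (SUB(z, q)): q=6, z=-4
Before step 1 (DEC(q)): q=7, z=-4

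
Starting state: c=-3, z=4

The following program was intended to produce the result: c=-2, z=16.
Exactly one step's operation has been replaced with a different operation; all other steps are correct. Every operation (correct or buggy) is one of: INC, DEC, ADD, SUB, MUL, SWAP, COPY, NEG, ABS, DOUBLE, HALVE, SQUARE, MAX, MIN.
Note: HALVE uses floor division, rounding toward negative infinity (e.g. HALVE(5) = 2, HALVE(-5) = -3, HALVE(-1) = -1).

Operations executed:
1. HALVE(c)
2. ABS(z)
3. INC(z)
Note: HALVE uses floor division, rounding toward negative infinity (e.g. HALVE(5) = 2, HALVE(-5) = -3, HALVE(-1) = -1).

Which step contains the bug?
Step 3

Trace with buggy code:
Initial: c=-3, z=4
After step 1: c=-2, z=4
After step 2: c=-2, z=4
After step 3: c=-2, z=5
Actual final c=-2, z=5 ≠ expected c=-2, z=16.
Step 3 is the only position where a single-operation replacement can produce the expected result.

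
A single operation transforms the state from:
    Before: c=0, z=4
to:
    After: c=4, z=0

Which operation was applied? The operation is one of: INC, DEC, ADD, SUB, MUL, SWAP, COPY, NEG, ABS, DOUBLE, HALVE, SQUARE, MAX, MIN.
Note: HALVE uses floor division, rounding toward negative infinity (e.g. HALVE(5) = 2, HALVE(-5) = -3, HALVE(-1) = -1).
SWAP(z, c)

Analyzing the change:
Before: c=0, z=4
After: c=4, z=0
Variable z changed from 4 to 0
Variable c changed from 0 to 4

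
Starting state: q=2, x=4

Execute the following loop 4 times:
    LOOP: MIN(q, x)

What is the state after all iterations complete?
q=2, x=4

Iteration trace:
Start: q=2, x=4
After iteration 1: q=2, x=4
After iteration 2: q=2, x=4
After iteration 3: q=2, x=4
After iteration 4: q=2, x=4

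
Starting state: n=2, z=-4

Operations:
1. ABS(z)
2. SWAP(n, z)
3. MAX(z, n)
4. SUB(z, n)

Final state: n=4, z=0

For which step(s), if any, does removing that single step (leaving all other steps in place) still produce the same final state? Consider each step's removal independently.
None - removing any single step changes the final result

Testing removal of each single step:
Without step 1: final = n=-4, z=6 (different)
Without step 2: final = n=2, z=2 (different)
Without step 3: final = n=4, z=-2 (different)
Without step 4: final = n=4, z=4 (different)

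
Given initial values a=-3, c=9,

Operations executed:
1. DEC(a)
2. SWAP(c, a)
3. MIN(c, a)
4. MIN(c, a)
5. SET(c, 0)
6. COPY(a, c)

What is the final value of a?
a = 0

Tracing execution:
Step 1: DEC(a) → a = -4
Step 2: SWAP(c, a) → a = 9
Step 3: MIN(c, a) → a = 9
Step 4: MIN(c, a) → a = 9
Step 5: SET(c, 0) → a = 9
Step 6: COPY(a, c) → a = 0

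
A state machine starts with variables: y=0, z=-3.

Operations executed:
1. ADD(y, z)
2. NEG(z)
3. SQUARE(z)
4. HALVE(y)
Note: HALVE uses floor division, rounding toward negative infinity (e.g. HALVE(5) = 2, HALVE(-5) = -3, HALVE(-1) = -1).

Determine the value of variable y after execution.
y = -2

Tracing execution:
Step 1: ADD(y, z) → y = -3
Step 2: NEG(z) → y = -3
Step 3: SQUARE(z) → y = -3
Step 4: HALVE(y) → y = -2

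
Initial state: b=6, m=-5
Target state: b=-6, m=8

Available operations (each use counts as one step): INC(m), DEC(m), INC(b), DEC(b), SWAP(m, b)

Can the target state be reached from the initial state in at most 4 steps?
Yes

Path (4 steps): DEC(m) → INC(b) → INC(b) → SWAP(m, b)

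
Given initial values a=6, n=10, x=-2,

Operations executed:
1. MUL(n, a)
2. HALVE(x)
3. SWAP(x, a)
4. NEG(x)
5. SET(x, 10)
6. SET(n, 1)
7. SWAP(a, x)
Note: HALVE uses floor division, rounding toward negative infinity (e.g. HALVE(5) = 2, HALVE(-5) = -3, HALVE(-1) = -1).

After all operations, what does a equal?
a = 10

Tracing execution:
Step 1: MUL(n, a) → a = 6
Step 2: HALVE(x) → a = 6
Step 3: SWAP(x, a) → a = -1
Step 4: NEG(x) → a = -1
Step 5: SET(x, 10) → a = -1
Step 6: SET(n, 1) → a = -1
Step 7: SWAP(a, x) → a = 10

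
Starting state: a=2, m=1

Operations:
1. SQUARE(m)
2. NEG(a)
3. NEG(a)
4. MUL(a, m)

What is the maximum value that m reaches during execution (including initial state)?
1

Values of m at each step:
Initial: m = 1 ← maximum
After step 1: m = 1
After step 2: m = 1
After step 3: m = 1
After step 4: m = 1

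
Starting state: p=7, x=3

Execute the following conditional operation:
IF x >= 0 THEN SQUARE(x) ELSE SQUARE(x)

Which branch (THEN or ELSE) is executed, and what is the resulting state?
Branch: THEN, Final state: p=7, x=9

Evaluating condition: x >= 0
x = 3
Condition is True, so THEN branch executes
After SQUARE(x): p=7, x=9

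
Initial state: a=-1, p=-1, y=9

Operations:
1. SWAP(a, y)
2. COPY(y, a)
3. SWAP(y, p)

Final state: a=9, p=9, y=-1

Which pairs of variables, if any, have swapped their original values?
(p, y), (y, a)

Comparing initial and final values:
p: -1 → 9
y: 9 → -1
a: -1 → 9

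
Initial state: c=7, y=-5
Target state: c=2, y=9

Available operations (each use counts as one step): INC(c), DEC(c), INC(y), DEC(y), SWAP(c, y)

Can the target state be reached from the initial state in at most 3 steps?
No

The target state cannot be reached within 3 steps.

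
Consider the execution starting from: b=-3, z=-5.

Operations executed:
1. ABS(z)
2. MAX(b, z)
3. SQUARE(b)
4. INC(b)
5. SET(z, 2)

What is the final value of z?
z = 2

Tracing execution:
Step 1: ABS(z) → z = 5
Step 2: MAX(b, z) → z = 5
Step 3: SQUARE(b) → z = 5
Step 4: INC(b) → z = 5
Step 5: SET(z, 2) → z = 2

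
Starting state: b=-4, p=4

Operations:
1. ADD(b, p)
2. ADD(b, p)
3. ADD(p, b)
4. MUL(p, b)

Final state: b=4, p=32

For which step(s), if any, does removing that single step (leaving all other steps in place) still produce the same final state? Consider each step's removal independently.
None - removing any single step changes the final result

Testing removal of each single step:
Without step 1: final = b=0, p=0 (different)
Without step 2: final = b=0, p=0 (different)
Without step 3: final = b=4, p=16 (different)
Without step 4: final = b=4, p=8 (different)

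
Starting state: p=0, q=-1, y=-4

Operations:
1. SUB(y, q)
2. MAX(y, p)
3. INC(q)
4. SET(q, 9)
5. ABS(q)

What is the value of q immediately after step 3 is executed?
q = 0

Tracing q through execution:
Initial: q = -1
After step 1 (SUB(y, q)): q = -1
After step 2 (MAX(y, p)): q = -1
After step 3 (INC(q)): q = 0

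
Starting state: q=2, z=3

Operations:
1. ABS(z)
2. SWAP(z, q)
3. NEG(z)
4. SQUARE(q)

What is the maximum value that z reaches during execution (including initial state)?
3

Values of z at each step:
Initial: z = 3 ← maximum
After step 1: z = 3
After step 2: z = 2
After step 3: z = -2
After step 4: z = -2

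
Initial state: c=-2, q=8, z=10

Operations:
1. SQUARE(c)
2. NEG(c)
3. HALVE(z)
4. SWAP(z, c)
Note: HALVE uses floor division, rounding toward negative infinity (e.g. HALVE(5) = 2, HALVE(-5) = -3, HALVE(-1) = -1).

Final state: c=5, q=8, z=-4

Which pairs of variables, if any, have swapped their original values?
None

Comparing initial and final values:
q: 8 → 8
c: -2 → 5
z: 10 → -4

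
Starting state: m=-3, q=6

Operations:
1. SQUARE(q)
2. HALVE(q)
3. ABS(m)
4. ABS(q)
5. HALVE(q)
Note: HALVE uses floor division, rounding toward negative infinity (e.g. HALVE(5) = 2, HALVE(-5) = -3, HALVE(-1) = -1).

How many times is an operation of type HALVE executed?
2

Counting HALVE operations:
Step 2: HALVE(q) ← HALVE
Step 5: HALVE(q) ← HALVE
Total: 2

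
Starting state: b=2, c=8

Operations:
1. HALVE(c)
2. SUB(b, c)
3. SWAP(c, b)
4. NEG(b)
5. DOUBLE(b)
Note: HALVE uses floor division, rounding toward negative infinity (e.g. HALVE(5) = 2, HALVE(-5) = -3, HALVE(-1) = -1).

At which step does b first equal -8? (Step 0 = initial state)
Step 5

Tracing b:
Initial: b = 2
After step 1: b = 2
After step 2: b = -2
After step 3: b = 4
After step 4: b = -4
After step 5: b = -8 ← first occurrence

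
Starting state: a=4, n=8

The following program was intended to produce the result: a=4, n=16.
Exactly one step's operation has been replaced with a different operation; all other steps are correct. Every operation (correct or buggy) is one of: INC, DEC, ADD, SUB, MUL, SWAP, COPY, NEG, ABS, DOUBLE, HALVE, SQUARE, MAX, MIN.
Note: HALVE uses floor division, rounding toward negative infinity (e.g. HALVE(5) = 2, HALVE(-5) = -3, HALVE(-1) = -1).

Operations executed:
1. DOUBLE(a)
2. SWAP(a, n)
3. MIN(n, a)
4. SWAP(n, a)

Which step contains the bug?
Step 1

Trace with buggy code:
Initial: a=4, n=8
After step 1: a=8, n=8
After step 2: a=8, n=8
After step 3: a=8, n=8
After step 4: a=8, n=8
Actual final a=8, n=8 ≠ expected a=4, n=16.
Step 1 is the only position where a single-operation replacement can produce the expected result.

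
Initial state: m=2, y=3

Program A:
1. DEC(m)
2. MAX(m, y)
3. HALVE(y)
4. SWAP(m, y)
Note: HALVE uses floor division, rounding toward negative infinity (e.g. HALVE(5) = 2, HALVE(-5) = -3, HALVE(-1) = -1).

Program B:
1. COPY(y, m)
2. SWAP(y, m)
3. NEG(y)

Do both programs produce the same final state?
No

Program A final state: m=1, y=3
Program B final state: m=2, y=-2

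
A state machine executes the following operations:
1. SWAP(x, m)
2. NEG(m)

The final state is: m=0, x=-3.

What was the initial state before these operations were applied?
m=-3, x=0

Working backwards:
Final state: m=0, x=-3
Before step 2 (NEG(m)): m=0, x=-3
Before step 1 (SWAP(x, m)): m=-3, x=0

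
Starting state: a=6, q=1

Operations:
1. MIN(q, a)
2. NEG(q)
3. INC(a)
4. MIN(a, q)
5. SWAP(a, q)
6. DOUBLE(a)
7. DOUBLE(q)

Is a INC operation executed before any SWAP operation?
Yes

First INC: step 3
First SWAP: step 5
Since 3 < 5, INC comes first.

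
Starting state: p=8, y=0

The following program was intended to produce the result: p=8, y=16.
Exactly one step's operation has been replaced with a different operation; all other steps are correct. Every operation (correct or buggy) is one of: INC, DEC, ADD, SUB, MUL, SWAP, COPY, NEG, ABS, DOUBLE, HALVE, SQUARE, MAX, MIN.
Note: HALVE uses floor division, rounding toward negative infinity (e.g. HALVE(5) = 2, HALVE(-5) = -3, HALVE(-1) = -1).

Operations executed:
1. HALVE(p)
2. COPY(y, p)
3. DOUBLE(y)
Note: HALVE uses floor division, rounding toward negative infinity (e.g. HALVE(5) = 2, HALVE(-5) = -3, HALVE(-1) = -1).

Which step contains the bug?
Step 1

Trace with buggy code:
Initial: p=8, y=0
After step 1: p=4, y=0
After step 2: p=4, y=4
After step 3: p=4, y=8
Actual final p=4, y=8 ≠ expected p=8, y=16.
Step 1 is the only position where a single-operation replacement can produce the expected result.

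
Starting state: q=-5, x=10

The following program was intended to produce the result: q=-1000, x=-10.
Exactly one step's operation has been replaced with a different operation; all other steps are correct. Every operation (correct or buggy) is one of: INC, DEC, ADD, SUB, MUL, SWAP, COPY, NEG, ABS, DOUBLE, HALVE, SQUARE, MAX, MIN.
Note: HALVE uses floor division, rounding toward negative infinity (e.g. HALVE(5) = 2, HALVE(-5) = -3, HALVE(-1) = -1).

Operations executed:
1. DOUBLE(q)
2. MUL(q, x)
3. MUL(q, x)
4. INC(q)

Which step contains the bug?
Step 4

Trace with buggy code:
Initial: q=-5, x=10
After step 1: q=-10, x=10
After step 2: q=-100, x=10
After step 3: q=-1000, x=10
After step 4: q=-999, x=10
Actual final q=-999, x=10 ≠ expected q=-1000, x=-10.
Step 4 is the only position where a single-operation replacement can produce the expected result.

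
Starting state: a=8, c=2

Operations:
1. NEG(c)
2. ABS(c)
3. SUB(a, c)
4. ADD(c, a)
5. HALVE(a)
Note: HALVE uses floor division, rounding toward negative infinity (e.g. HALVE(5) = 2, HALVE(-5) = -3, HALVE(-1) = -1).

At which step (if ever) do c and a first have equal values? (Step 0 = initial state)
Never

c and a never become equal during execution.

Comparing values at each step:
Initial: c=2, a=8
After step 1: c=-2, a=8
After step 2: c=2, a=8
After step 3: c=2, a=6
After step 4: c=8, a=6
After step 5: c=8, a=3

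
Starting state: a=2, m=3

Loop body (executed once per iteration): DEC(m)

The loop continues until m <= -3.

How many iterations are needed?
6

Tracing iterations:
Initial: a=2, m=3
After iteration 1: a=2, m=2
After iteration 2: a=2, m=1
After iteration 3: a=2, m=0
After iteration 4: a=2, m=-1
After iteration 5: a=2, m=-2
After iteration 6: a=2, m=-3
m <= -3 now holds, so the loop exits after 6 iterations.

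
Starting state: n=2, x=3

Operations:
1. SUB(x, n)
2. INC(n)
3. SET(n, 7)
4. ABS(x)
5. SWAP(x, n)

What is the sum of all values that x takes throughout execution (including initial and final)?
14

Values of x at each step:
Initial: x = 3
After step 1: x = 1
After step 2: x = 1
After step 3: x = 1
After step 4: x = 1
After step 5: x = 7
Sum = 3 + 1 + 1 + 1 + 1 + 7 = 14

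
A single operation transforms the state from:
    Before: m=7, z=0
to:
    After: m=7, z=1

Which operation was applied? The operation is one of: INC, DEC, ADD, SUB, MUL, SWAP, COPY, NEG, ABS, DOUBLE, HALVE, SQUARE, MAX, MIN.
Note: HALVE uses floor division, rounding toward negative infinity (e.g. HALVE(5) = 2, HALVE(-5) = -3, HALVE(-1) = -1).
INC(z)

Analyzing the change:
Before: m=7, z=0
After: m=7, z=1
Variable z changed from 0 to 1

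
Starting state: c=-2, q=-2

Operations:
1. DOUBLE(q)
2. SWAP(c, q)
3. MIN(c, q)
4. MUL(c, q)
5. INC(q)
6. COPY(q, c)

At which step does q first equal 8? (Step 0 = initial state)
Step 6

Tracing q:
Initial: q = -2
After step 1: q = -4
After step 2: q = -2
After step 3: q = -2
After step 4: q = -2
After step 5: q = -1
After step 6: q = 8 ← first occurrence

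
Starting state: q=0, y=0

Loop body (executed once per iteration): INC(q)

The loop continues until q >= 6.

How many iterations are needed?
6

Tracing iterations:
Initial: q=0, y=0
After iteration 1: q=1, y=0
After iteration 2: q=2, y=0
After iteration 3: q=3, y=0
After iteration 4: q=4, y=0
After iteration 5: q=5, y=0
After iteration 6: q=6, y=0
q >= 6 now holds, so the loop exits after 6 iterations.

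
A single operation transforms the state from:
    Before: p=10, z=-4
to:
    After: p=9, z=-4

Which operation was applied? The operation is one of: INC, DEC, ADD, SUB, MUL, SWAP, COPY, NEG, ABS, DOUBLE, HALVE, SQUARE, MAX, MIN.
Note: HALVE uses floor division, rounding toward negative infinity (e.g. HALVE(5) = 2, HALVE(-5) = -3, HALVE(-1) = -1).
DEC(p)

Analyzing the change:
Before: p=10, z=-4
After: p=9, z=-4
Variable p changed from 10 to 9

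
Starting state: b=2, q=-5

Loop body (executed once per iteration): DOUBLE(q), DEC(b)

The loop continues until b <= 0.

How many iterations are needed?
2

Tracing iterations:
Initial: b=2, q=-5
After iteration 1: b=1, q=-10
After iteration 2: b=0, q=-20
b <= 0 now holds, so the loop exits after 2 iterations.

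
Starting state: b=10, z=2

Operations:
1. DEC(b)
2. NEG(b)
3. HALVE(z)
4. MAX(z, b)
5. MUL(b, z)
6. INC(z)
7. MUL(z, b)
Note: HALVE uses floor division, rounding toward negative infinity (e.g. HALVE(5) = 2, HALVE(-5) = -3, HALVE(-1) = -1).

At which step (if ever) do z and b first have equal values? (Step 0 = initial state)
Never

z and b never become equal during execution.

Comparing values at each step:
Initial: z=2, b=10
After step 1: z=2, b=9
After step 2: z=2, b=-9
After step 3: z=1, b=-9
After step 4: z=1, b=-9
After step 5: z=1, b=-9
After step 6: z=2, b=-9
After step 7: z=-18, b=-9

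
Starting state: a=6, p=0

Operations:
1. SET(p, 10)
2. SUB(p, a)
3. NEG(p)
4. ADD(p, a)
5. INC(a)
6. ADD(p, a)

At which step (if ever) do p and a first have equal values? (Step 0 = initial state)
Never

p and a never become equal during execution.

Comparing values at each step:
Initial: p=0, a=6
After step 1: p=10, a=6
After step 2: p=4, a=6
After step 3: p=-4, a=6
After step 4: p=2, a=6
After step 5: p=2, a=7
After step 6: p=9, a=7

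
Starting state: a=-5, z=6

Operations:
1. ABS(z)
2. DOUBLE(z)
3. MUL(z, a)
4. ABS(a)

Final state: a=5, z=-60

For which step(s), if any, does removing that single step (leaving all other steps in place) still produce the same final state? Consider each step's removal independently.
Step(s) 1

Testing removal of each single step:
Without step 1: final = a=5, z=-60 (same)
Without step 2: final = a=5, z=-30 (different)
Without step 3: final = a=5, z=12 (different)
Without step 4: final = a=-5, z=-60 (different)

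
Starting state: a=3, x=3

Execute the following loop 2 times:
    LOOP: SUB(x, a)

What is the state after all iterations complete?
a=3, x=-3

Iteration trace:
Start: a=3, x=3
After iteration 1: a=3, x=0
After iteration 2: a=3, x=-3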